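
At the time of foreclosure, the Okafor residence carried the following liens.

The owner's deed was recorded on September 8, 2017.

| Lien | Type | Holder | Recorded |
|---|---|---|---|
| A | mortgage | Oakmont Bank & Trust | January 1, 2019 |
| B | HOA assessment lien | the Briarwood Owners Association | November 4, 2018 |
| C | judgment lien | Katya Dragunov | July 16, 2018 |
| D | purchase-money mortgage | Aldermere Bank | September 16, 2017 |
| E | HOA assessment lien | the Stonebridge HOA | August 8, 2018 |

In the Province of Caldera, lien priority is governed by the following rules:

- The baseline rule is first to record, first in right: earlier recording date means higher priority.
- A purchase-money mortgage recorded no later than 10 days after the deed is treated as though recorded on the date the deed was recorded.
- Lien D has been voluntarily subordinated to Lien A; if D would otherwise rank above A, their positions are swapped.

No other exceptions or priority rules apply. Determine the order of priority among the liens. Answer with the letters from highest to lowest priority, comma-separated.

First, effective dates: D's effective date is the deed date, September 8, 2017.
By effective date: D (September 8, 2017), C (July 16, 2018), E (August 8, 2018), B (November 4, 2018), A (January 1, 2019).
D is senior to A before the subordination, so the two trade places.

A, C, E, B, D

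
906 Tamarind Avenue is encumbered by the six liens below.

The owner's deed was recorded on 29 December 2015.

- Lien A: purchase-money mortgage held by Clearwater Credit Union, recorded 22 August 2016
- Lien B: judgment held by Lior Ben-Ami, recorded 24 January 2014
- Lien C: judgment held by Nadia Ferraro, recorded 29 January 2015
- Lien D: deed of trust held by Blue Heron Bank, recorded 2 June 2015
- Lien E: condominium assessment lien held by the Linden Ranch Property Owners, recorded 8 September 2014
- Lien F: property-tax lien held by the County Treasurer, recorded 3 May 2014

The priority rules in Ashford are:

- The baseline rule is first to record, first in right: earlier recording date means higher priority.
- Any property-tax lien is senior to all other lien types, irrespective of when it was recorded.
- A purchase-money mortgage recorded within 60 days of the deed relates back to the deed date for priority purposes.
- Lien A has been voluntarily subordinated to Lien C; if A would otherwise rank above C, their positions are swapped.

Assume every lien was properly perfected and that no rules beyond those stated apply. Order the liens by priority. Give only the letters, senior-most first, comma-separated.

Effective dates after the stated exceptions: A was recorded 237 days after the deed, outside the 60-day window, so it keeps its recording date.
F is a property-tax lien and takes priority over every other lien.
Remaining liens by effective date: B (24 January 2014), E (8 September 2014), C (29 January 2015), D (2 June 2015), A (22 August 2016).
A is already junior to C, so the subordination agreement changes nothing.

F, B, E, C, D, A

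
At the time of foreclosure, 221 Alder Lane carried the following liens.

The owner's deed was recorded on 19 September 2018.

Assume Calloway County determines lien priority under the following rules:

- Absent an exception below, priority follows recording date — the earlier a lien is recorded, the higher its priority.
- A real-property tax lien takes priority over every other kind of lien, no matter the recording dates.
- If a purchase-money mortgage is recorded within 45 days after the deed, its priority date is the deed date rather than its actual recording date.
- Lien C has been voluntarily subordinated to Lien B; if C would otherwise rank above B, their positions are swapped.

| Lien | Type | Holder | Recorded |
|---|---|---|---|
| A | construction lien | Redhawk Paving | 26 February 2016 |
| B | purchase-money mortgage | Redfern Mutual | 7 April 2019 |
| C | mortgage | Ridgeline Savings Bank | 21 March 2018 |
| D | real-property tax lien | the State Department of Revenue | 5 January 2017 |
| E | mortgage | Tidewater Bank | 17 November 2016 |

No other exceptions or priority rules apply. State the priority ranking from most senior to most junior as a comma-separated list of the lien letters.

Effective dates: B was recorded 200 days after the deed, outside the 45-day window, so it keeps its recording date.
As a real-property tax lien, D is senior to every other lien.
The other liens, earliest effective date first: A (26 February 2016), E (17 November 2016), C (21 March 2018), B (7 April 2019).
Because C would otherwise rank above B, the subordination swaps them.

D, A, E, B, C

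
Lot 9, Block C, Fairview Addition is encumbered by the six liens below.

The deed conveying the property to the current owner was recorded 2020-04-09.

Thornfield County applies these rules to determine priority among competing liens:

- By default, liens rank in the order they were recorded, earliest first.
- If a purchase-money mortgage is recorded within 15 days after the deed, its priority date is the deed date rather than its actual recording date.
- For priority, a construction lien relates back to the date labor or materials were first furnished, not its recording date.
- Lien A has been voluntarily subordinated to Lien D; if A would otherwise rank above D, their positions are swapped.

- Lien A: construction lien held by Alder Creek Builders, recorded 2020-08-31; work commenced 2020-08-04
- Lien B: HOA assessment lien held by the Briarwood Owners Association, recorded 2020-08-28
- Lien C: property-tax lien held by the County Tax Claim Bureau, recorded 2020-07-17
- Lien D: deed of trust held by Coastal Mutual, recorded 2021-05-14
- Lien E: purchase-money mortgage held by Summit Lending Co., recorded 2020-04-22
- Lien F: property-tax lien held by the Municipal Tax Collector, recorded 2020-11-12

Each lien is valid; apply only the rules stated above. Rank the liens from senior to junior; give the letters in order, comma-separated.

E, C, D, B, F, A

Effective dates: A relates back to 2020-08-04 (work commenced); E was recorded within the 15-day window, so its effective date is the deed date 2020-04-09.
By effective date: E (2020-04-09), C (2020-07-17), A (2020-08-04), B (2020-08-28), F (2020-11-12), D (2021-05-14).
A would otherwise be senior to D, so under the subordination agreement A and D exchange positions.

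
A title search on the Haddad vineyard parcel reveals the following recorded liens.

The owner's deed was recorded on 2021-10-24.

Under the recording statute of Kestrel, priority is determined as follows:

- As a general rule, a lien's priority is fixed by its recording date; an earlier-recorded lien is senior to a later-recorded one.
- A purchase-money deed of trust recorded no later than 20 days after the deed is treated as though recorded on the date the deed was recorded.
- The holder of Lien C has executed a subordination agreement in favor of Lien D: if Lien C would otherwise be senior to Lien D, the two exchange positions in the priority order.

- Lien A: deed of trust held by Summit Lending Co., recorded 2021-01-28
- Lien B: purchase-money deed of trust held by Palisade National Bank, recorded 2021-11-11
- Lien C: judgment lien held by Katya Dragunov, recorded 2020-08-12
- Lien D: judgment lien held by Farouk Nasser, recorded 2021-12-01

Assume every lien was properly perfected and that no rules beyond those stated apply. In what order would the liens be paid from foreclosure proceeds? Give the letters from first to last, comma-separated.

Effective dates: B's effective date is the deed date, 2021-10-24.
Ordering by effective date: C (2020-08-12), A (2021-01-28), B (2021-10-24), D (2021-12-01).
Because C would otherwise rank above D, the subordination swaps them.

D, A, B, C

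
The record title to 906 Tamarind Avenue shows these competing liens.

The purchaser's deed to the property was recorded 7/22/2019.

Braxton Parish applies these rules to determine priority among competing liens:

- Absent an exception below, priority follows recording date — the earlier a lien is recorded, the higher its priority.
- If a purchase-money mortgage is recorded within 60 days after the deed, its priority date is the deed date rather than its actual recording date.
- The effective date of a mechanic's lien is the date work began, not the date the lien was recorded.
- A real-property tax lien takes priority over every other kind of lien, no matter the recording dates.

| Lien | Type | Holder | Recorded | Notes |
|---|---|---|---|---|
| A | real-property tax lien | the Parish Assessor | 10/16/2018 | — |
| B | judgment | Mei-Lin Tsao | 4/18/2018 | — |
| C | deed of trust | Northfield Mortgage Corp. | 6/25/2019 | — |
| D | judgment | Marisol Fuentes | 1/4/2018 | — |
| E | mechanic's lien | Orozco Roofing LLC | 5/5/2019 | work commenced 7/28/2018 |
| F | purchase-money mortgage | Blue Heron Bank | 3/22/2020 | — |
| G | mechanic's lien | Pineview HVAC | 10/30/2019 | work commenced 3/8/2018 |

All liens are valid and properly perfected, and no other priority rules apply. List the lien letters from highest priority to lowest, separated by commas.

First, effective dates: E relates back to 7/28/2018 (work commenced); F was recorded 244 days after the deed — beyond 60 days — so no relation-back applies; G is treated as recorded 3/8/2018, the work-commencement date.
A is a real-property tax lien, so it outranks all other liens regardless of date.
The other liens, earliest effective date first: D (1/4/2018), G (3/8/2018), B (4/18/2018), E (7/28/2018), C (6/25/2019), F (3/22/2020).

A, D, G, B, E, C, F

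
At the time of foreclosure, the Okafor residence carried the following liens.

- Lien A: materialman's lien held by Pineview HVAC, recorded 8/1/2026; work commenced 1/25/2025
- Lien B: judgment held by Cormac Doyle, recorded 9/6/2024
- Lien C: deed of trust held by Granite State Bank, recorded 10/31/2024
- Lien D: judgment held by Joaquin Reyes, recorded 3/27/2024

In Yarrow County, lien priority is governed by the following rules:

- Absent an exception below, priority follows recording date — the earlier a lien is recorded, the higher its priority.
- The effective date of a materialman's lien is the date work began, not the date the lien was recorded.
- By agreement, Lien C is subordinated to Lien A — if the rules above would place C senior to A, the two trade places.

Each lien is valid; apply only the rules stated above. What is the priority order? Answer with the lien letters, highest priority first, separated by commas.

Adjusting effective dates: A's effective date is 1/25/2025, when work began.
Sorted by effective date: D (3/27/2024), B (9/6/2024), C (10/31/2024), A (1/25/2025).
C is senior to A before the subordination, so the two trade places.

D, B, A, C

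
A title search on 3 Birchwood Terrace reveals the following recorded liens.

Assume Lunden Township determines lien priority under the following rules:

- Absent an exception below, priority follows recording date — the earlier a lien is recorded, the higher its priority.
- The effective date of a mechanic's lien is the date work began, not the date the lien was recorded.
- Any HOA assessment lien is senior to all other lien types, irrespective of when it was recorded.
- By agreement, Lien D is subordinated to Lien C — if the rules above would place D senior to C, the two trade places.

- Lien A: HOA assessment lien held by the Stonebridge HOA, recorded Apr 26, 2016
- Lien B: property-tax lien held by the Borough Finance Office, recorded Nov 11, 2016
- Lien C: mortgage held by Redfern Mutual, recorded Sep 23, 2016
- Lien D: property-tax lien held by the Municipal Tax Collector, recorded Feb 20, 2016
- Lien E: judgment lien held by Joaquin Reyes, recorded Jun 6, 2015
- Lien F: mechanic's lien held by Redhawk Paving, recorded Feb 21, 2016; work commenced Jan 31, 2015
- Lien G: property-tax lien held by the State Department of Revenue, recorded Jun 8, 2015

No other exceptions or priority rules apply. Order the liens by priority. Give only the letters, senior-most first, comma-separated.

A, F, E, G, C, D, B

Adjusting effective dates: F is treated as recorded Jan 31, 2015, the work-commencement date.
A, as an HOA assessment lien, has superpriority and ranks first.
Among the remaining liens, by effective date: F (Jan 31, 2015), E (Jun 6, 2015), G (Jun 8, 2015), D (Feb 20, 2016), C (Sep 23, 2016), B (Nov 11, 2016).
D would otherwise be senior to C, so under the subordination agreement D and C exchange positions.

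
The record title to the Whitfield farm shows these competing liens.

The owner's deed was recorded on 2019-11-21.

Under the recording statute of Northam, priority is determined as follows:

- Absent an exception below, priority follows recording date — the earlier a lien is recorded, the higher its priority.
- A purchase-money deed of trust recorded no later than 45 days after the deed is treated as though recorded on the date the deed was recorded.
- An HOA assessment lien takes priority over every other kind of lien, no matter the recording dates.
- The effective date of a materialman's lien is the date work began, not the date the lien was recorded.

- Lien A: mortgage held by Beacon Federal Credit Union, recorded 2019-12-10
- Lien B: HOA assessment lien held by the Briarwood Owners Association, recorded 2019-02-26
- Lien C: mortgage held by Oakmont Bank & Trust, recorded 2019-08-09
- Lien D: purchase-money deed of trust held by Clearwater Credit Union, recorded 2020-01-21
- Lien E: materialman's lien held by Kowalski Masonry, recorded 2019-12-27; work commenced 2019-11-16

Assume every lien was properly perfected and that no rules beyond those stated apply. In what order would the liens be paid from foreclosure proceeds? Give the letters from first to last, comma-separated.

B, C, E, A, D

Effective dates: D was recorded 61 days after the deed, outside the 45-day window, so it keeps its recording date; E relates back to 2019-11-16 (work commenced).
B, as an HOA assessment lien, has superpriority and ranks first.
Ordering the rest by effective date: C (2019-08-09), E (2019-11-16), A (2019-12-10), D (2020-01-21).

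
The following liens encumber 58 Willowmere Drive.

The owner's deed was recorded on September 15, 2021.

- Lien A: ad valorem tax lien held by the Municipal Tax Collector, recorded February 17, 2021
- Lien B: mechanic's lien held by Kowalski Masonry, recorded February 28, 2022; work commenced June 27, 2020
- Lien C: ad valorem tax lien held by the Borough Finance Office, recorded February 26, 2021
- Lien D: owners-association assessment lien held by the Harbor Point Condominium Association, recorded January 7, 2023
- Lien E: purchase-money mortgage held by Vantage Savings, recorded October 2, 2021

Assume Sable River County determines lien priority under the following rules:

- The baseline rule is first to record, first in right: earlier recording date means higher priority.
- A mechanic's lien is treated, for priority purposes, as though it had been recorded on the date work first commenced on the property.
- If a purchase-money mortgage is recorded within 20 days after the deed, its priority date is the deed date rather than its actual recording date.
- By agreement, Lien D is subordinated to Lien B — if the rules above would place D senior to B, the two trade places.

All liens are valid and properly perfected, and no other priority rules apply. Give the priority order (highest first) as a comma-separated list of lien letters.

B, A, C, E, D

Adjusting effective dates: B's effective date is June 27, 2020, when work began; E's effective date is the deed date, September 15, 2021.
By effective date: B (June 27, 2020), A (February 17, 2021), C (February 26, 2021), E (September 15, 2021), D (January 7, 2023).
Since D is not senior to B, the subordination leaves the order unchanged.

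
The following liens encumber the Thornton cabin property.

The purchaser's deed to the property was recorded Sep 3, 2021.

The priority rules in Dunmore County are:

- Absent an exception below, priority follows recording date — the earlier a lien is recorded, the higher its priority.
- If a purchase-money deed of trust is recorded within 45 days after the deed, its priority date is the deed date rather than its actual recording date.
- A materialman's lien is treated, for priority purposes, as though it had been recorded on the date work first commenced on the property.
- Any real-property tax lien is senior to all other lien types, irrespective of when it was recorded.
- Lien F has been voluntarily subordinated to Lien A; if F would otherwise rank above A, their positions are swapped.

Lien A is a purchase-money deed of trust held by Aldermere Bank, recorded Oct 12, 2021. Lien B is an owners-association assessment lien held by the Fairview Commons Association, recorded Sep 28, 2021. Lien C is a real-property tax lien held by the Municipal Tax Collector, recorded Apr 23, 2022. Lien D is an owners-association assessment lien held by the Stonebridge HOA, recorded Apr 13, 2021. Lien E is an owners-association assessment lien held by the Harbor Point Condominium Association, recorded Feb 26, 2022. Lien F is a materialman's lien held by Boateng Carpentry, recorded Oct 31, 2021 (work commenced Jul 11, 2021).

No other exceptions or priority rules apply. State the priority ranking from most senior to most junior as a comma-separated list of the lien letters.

C, D, A, F, B, E

First, effective dates: A relates back to the deed date Sep 3, 2021; F's effective date is Jul 11, 2021, when work began.
C is a real-property tax lien and takes priority over every other lien.
Among the remaining liens, by effective date: D (Apr 13, 2021), F (Jul 11, 2021), A (Sep 3, 2021), B (Sep 28, 2021), E (Feb 26, 2022).
F would otherwise be senior to A, so under the subordination agreement F and A exchange positions.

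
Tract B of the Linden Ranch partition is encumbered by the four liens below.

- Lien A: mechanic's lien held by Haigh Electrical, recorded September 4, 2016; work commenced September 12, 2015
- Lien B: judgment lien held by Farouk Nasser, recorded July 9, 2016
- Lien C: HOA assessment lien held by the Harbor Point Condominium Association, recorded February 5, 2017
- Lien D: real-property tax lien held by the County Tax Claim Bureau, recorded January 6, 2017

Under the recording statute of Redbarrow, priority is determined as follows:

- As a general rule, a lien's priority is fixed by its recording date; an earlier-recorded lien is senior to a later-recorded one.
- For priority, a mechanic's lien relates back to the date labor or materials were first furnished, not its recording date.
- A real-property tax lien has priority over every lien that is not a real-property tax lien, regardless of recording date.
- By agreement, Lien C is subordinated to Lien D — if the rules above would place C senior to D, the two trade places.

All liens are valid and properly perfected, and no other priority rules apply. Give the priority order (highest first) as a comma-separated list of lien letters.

D, A, B, C

Adjusting effective dates: A is treated as recorded September 12, 2015, the work-commencement date.
D is a real-property tax lien and takes priority over every other lien.
Among the remaining liens, by effective date: A (September 12, 2015), B (July 9, 2016), C (February 5, 2017).
C already ranks below D; the subordination has no effect.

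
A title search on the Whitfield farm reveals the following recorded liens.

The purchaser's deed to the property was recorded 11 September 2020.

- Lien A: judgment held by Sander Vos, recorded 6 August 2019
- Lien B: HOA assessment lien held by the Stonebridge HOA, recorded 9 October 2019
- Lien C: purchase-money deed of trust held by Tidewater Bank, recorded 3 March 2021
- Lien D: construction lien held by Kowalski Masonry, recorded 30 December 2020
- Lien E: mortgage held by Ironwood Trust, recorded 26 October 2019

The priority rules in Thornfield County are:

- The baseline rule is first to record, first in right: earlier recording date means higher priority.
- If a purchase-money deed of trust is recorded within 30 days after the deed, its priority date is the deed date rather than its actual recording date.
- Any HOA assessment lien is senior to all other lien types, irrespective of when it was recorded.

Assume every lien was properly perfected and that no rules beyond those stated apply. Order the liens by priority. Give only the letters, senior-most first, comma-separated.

B, A, E, D, C

Effective dates after the stated exceptions: C was recorded 173 days after the deed, outside the 30-day window, so it keeps its recording date.
B is an HOA assessment lien and takes priority over every other lien.
The other liens, earliest effective date first: A (6 August 2019), E (26 October 2019), D (30 December 2020), C (3 March 2021).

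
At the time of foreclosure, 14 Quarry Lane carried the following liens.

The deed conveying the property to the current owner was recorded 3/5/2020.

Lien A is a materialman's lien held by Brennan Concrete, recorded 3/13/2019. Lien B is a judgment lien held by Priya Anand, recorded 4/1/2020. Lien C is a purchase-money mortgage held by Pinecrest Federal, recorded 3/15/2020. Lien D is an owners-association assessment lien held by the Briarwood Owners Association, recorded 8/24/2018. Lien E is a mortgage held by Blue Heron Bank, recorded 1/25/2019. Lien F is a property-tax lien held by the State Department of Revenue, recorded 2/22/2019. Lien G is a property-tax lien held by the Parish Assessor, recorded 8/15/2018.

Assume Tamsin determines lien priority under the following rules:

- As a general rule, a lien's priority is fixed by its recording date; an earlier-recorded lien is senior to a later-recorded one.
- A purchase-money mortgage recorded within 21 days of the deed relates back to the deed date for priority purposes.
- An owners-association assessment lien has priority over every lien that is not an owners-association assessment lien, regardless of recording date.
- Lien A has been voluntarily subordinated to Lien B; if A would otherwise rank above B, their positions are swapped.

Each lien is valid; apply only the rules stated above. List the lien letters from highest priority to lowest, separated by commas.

First, effective dates: C relates back to the deed date 3/5/2020.
D is an owners-association assessment lien and takes priority over every other lien.
Ordering the rest by effective date: G (8/15/2018), E (1/25/2019), F (2/22/2019), A (3/13/2019), C (3/5/2020), B (4/1/2020).
A is senior to B before the subordination, so the two trade places.

D, G, E, F, B, C, A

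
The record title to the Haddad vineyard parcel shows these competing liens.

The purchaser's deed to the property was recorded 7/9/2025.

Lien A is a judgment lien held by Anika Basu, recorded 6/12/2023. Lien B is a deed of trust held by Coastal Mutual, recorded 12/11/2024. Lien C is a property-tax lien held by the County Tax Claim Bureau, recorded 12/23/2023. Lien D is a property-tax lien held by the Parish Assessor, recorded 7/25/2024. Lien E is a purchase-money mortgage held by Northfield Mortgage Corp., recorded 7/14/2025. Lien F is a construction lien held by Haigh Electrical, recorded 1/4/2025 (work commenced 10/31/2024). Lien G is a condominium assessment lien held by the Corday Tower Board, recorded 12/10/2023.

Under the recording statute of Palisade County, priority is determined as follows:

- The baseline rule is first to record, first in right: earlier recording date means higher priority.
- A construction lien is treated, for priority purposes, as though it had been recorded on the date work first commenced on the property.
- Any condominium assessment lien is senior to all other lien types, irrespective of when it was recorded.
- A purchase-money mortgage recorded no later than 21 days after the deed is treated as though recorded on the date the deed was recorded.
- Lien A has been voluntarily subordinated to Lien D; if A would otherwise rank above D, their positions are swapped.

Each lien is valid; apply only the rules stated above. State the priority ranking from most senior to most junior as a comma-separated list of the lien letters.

G, D, C, A, F, B, E

First, effective dates: E was recorded within the 21-day window, so its effective date is the deed date 7/9/2025; F is treated as recorded 10/31/2024, the work-commencement date.
As a condominium assessment lien, G is senior to every other lien.
Ordering the rest by effective date: A (6/12/2023), C (12/23/2023), D (7/25/2024), F (10/31/2024), B (12/11/2024), E (7/9/2025).
The subordination applies — A was senior to D — so A and D swap.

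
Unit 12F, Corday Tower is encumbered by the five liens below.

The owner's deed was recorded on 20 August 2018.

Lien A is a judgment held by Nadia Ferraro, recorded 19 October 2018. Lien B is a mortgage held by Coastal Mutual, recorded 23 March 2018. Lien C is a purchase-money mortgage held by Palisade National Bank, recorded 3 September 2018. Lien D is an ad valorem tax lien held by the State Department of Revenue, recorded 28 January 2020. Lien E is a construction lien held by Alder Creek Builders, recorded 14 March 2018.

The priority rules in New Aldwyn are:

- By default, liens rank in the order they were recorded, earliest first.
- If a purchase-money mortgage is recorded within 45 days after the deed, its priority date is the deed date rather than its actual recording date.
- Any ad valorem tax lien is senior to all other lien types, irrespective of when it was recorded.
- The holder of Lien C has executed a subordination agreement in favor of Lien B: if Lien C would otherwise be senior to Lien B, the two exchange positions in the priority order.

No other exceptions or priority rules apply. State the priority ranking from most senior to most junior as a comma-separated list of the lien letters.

D, E, B, C, A

Adjusting effective dates: C relates back to the deed date 20 August 2018.
D is an ad valorem tax lien and takes priority over every other lien.
Among the remaining liens, by effective date: E (14 March 2018), B (23 March 2018), C (20 August 2018), A (19 October 2018).
C already ranks below B; the subordination has no effect.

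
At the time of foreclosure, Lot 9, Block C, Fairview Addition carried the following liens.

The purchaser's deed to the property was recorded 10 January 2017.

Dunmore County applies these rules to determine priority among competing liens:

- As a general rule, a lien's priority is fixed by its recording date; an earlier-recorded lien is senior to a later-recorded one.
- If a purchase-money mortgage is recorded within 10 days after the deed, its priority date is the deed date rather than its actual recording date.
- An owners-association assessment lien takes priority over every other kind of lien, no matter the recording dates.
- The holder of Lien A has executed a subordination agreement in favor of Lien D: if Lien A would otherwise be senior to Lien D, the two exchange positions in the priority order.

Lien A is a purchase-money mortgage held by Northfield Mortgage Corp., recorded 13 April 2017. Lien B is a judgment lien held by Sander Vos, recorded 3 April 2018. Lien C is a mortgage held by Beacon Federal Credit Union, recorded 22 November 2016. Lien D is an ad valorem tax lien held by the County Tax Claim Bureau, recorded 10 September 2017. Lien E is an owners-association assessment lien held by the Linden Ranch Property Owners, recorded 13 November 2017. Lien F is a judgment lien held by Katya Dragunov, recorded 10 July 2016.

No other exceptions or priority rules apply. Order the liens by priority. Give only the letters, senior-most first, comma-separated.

E, F, C, D, A, B

Effective dates: A missed the 10-day window (93 days after the deed), so its recording date stands.
E, as an owners-association assessment lien, has superpriority and ranks first.
The other liens, earliest effective date first: F (10 July 2016), C (22 November 2016), A (13 April 2017), D (10 September 2017), B (3 April 2018).
Because A would otherwise rank above D, the subordination swaps them.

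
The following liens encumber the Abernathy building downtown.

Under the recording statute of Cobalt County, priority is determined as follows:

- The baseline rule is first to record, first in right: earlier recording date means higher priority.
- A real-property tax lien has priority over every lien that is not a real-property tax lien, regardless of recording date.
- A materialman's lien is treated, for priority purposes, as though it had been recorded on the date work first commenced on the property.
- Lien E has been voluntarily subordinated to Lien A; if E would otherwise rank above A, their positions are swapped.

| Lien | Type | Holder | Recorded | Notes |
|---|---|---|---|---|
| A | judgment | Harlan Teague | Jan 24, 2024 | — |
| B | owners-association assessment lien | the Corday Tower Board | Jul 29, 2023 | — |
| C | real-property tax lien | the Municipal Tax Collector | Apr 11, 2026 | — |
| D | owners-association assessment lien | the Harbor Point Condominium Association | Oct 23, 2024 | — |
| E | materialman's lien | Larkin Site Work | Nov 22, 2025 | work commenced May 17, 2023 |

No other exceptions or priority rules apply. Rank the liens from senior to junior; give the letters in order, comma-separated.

C, A, B, E, D

Effective dates after the stated exceptions: E's effective date is May 17, 2023, when work began.
C is a real-property tax lien, so it outranks all other liens regardless of date.
Remaining liens by effective date: E (May 17, 2023), B (Jul 29, 2023), A (Jan 24, 2024), D (Oct 23, 2024).
The subordination applies — E was senior to A — so E and A swap.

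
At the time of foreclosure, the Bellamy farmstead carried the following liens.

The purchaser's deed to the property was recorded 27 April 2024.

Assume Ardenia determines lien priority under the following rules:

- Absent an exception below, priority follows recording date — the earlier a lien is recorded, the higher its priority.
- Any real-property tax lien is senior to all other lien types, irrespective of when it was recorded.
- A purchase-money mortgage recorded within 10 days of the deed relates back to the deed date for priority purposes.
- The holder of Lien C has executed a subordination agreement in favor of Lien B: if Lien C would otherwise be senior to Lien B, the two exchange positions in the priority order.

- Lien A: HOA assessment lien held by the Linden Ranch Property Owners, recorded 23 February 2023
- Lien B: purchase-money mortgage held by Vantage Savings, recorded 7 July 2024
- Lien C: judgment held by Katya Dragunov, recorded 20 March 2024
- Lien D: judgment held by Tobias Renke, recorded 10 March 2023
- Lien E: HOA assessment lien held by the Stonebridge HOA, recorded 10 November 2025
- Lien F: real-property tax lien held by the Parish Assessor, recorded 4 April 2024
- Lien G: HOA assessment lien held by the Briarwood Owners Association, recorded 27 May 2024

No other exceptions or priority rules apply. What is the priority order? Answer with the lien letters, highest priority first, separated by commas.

First, effective dates: B was recorded 71 days after the deed, outside the 10-day window, so it keeps its recording date.
As a real-property tax lien, F is senior to every other lien.
Among the remaining liens, by effective date: A (23 February 2023), D (10 March 2023), C (20 March 2024), G (27 May 2024), B (7 July 2024), E (10 November 2025).
The subordination applies — C was senior to B — so C and B swap.

F, A, D, B, G, C, E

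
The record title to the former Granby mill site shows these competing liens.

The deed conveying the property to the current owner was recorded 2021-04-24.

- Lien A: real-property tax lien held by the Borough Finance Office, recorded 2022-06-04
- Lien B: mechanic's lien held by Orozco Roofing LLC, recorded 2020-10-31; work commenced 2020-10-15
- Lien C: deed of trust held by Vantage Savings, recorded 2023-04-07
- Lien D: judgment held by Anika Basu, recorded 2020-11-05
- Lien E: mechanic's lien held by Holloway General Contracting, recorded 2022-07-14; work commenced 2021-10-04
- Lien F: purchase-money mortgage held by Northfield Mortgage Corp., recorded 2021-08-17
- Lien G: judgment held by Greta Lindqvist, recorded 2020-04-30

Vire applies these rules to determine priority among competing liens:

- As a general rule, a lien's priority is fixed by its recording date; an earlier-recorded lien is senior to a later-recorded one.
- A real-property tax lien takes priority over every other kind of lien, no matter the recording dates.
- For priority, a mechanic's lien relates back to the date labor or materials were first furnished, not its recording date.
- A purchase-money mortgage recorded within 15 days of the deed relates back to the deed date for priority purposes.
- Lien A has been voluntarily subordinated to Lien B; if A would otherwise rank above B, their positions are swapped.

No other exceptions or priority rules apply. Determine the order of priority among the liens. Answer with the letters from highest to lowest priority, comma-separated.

B, G, A, D, F, E, C

Effective dates after the stated exceptions: B is treated as recorded 2020-10-15, the work-commencement date; E is treated as recorded 2021-10-04, the work-commencement date; F was recorded 115 days after the deed — beyond 15 days — so no relation-back applies.
As a real-property tax lien, A is senior to every other lien.
The other liens, earliest effective date first: G (2020-04-30), B (2020-10-15), D (2020-11-05), F (2021-08-17), E (2021-10-04), C (2023-04-07).
A would otherwise be senior to B, so under the subordination agreement A and B exchange positions.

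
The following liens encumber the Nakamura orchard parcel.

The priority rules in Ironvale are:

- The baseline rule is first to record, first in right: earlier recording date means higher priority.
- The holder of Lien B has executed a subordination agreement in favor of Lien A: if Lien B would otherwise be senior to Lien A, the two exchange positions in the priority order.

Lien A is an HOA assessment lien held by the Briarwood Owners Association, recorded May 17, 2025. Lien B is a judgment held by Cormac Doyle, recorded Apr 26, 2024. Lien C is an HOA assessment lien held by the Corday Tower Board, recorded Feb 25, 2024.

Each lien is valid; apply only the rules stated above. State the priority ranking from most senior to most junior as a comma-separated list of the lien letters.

Ordering by effective date: C (Feb 25, 2024), B (Apr 26, 2024), A (May 17, 2025).
The subordination applies — B was senior to A — so B and A swap.

C, A, B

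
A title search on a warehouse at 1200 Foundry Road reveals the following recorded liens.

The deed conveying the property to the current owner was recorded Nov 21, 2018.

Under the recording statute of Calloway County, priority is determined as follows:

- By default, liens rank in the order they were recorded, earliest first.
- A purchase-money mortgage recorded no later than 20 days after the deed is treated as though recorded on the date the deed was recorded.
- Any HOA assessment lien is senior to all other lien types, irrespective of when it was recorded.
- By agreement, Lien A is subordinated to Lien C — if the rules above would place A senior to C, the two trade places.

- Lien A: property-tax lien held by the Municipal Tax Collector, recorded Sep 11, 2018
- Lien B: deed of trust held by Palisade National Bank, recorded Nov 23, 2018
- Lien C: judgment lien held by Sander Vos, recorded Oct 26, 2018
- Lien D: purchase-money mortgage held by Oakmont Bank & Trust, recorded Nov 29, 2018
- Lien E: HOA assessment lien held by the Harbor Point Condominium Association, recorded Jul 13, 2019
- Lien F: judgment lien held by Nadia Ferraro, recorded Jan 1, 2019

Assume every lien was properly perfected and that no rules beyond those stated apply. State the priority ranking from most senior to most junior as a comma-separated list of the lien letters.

Adjusting effective dates: D was recorded within the 20-day window, so its effective date is the deed date Nov 21, 2018.
E, as an HOA assessment lien, has superpriority and ranks first.
The other liens, earliest effective date first: A (Sep 11, 2018), C (Oct 26, 2018), D (Nov 21, 2018), B (Nov 23, 2018), F (Jan 1, 2019).
A would otherwise be senior to C, so under the subordination agreement A and C exchange positions.

E, C, A, D, B, F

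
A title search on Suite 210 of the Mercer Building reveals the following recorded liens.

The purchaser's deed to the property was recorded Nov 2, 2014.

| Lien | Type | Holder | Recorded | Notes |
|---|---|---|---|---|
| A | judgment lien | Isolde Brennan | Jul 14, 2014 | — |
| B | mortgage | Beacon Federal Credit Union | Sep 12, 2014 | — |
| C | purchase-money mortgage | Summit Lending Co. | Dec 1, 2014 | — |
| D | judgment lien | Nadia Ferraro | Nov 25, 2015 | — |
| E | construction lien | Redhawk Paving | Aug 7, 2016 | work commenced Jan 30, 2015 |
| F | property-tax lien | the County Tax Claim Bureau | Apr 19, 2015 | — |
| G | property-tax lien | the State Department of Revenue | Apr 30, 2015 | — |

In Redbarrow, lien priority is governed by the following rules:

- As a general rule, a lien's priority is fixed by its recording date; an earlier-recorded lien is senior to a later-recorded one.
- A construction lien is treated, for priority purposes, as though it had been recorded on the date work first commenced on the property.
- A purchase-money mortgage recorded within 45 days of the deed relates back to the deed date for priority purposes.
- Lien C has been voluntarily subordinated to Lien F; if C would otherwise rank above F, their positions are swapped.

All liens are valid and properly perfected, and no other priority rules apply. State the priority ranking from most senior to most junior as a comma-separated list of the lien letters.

A, B, F, E, C, G, D

Adjusting effective dates: C relates back to the deed date Nov 2, 2014; E is treated as recorded Jan 30, 2015, the work-commencement date.
By effective date, earliest first: A (Jul 14, 2014), B (Sep 12, 2014), C (Nov 2, 2014), E (Jan 30, 2015), F (Apr 19, 2015), G (Apr 30, 2015), D (Nov 25, 2015).
C is senior to F before the subordination, so the two trade places.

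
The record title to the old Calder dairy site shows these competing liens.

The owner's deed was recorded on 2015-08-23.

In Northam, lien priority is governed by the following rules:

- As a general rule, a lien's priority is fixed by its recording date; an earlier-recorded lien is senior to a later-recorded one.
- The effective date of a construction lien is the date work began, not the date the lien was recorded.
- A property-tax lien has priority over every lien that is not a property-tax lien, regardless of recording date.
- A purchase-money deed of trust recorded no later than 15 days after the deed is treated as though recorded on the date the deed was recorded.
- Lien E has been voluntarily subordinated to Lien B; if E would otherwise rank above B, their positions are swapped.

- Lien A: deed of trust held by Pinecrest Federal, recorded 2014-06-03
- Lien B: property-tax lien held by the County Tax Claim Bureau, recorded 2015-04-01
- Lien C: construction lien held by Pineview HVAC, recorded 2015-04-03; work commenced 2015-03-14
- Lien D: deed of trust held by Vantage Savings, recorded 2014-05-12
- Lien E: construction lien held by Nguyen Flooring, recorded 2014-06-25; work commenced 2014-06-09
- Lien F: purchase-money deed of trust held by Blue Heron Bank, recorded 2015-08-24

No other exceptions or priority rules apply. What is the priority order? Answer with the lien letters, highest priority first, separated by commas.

Effective dates after the stated exceptions: C is treated as recorded 2015-03-14, the work-commencement date; E's effective date is 2014-06-09, when work began; F was recorded within the 15-day window, so its effective date is the deed date 2015-08-23.
B is a property-tax lien, so it outranks all other liens regardless of date.
Among the remaining liens, by effective date: D (2014-05-12), A (2014-06-03), E (2014-06-09), C (2015-03-14), F (2015-08-23).
E already ranks below B; the subordination has no effect.

B, D, A, E, C, F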